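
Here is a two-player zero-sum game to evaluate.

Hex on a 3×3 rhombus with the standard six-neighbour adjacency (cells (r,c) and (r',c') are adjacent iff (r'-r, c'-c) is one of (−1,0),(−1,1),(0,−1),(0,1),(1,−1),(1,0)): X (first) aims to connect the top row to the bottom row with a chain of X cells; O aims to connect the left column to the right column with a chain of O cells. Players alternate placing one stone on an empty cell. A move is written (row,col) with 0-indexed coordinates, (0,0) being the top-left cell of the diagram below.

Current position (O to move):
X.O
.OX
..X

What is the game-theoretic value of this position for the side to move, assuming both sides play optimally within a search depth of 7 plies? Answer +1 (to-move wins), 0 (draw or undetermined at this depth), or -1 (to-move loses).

p1 O@[X.O/.OX/..X]: (0,1)[XOO/.OX/..X]+1* (1,0)[X.O/OOX/..X]+1 (2,0)[X.O/.OX/O.X]+1 (2,1)[X.O/.OX/.OX]+1
p2 X@[XOO/.OX/..X]: (1,0)[XOO/XOX/..X]-1* (2,0)[XOO/.OX/X.X]-1 (2,1)[XOO/.OX/.XX]-1
p3 O@[XOO/XOX/..X]: (2,0)[XOO/XOX/O.X]+1* (2,1)[XOO/XOX/.OX]-1
p4 X@[XOO/XOX/O.X] terminal -1; root [X.O/.OX/..X] d7

value(X.O/.OX/..X, O) = +1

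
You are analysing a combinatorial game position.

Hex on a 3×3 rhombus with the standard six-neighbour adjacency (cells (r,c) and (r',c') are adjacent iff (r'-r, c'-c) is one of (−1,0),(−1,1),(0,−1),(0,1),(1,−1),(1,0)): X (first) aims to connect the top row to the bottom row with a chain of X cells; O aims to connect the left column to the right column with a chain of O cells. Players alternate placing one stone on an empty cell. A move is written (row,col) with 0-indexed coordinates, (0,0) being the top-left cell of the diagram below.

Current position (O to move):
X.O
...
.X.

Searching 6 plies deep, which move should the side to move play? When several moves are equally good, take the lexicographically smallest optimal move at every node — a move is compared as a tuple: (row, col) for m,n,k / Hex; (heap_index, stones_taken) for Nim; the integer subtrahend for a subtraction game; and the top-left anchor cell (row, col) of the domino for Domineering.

O's best at [X.O/.../.X.]: (1,0)

[X.O/.../.X.] O move#1: (0,1):-1/XOO/.../.X., (1,0):+1/X.O/O../.X.*, (1,1):+1/X.O/.O./.X., (1,2):-1/X.O/..O/.X., (2,0):-1/X.O/.../OX., (2,2):-1/X.O/.../.XO
[X.O/O../.X.] X move#2: (0,1):-1/XXO/O../.X.*, (1,1):-1/X.O/OX./.X., (1,2):-1/X.O/O.X/.X., (2,0):-1/X.O/O../XX., (2,2):-1/X.O/O../.XX
[XXO/O../.X.] O move#3: (1,1):+1/XXO/OO./.X.*, (1,2):-1/XXO/O.O/.X., (2,0):-1/XXO/O../OX., (2,2):-1/XXO/O../.XO
[XXO/OO./.X.] end (terminal -1, X#4); searched X.O/.../.X. to 6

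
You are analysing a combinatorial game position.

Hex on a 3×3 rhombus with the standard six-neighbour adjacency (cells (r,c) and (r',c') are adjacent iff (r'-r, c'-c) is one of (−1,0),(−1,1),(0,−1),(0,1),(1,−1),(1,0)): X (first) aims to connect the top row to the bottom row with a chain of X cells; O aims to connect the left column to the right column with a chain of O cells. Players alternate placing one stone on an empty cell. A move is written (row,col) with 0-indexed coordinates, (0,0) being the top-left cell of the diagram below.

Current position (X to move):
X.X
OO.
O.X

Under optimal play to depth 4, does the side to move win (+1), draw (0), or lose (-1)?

value(X.X/OO./O.X, X) = +1

ply 1, X at X.X/OO./O.X | (0,1)=-1→XXX/OO./O.X; (1,2)=+1→X.X/OOX/O.X*; (2,1)=-1→X.X/OO./OXX
ply 2: X.X/OOX/O.X is terminal -1 (O); from X.X/OO./O.X depth 4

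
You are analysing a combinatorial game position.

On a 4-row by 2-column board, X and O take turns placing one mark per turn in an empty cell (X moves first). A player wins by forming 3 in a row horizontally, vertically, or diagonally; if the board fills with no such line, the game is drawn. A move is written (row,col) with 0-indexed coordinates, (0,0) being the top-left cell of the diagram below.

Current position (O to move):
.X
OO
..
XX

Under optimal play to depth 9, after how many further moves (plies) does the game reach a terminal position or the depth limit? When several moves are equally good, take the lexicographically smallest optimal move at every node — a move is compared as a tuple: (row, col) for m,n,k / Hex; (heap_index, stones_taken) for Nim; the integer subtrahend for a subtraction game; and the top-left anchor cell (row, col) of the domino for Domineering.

PV length from [.X/OO/../XX]: 3 plies

ply 1, O at .X/OO/../XX | (0,0)=+0→OX/OO/../XX*; (2,0)=+0→.X/OO/O./XX; (2,1)=+0→.X/OO/.O/XX
ply 2, X at OX/OO/../XX | (2,0)=+0→OX/OO/X./XX*; (2,1)=-1→OX/OO/.X/XX
ply 3, O at OX/OO/X./XX | (2,1)=+0→OX/OO/XO/XX*
ply 4: OX/OO/XO/XX is terminal +0 (X); from .X/OO/../XX depth 9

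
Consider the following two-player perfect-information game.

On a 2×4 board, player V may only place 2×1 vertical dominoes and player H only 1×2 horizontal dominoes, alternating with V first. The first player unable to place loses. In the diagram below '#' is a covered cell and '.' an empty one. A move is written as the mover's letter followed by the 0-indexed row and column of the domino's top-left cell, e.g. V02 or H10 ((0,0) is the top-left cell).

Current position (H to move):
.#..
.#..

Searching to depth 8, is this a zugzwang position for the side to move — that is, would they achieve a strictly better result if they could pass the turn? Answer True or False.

ply 1, H at .#../.#.. | H02=+1→.###/.#..*; H12=+1→.#../.###
ply 2, V at .###/.#.. | V00=-1→####/##..*
ply 3, H at ####/##.. | H12=+1→####/####*
ply 4: ####/#### is terminal -1 (V); from .#../.#.. depth 8
if H skipped the turn, V would face:
~ ply 1, V at .#../.#.. | V00=-1→##../##..; V02=+1→.##./.##.*; V03=+1→.#.#/.#.#
~ ply 2: .##./.##. is terminal -1 (H); from .#../.#.. depth 8
compare (H): move=+1 vs pass=-1

zugzwang(.#../.#.., H) = False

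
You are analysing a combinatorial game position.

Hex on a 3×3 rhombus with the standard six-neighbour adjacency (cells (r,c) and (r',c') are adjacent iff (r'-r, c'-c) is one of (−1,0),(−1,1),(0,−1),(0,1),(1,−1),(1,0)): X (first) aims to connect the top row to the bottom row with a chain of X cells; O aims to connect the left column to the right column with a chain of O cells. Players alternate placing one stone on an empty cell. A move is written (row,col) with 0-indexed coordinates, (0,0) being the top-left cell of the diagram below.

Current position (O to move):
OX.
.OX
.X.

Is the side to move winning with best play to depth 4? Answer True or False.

O winning at [OX./.OX/.X.]: True

p1 O@[OX./.OX/.X.]: (0,2)[OXO/.OX/.X.]+1* (1,0)[OX./OOX/.X.]-1 (2,0)[OX./.OX/OX.]-1 (2,2)[OX./.OX/.XO]-1
p2 X@[OXO/.OX/.X.]: (1,0)[OXO/XOX/.X.]-1* (2,0)[OXO/.OX/XX.]-1 (2,2)[OXO/.OX/.XX]-1
p3 O@[OXO/XOX/.X.]: (2,0)[OXO/XOX/OX.]+1* (2,2)[OXO/XOX/.XO]-1
p4 X@[OXO/XOX/OX.] terminal -1; root [OX./.OX/.X.] d4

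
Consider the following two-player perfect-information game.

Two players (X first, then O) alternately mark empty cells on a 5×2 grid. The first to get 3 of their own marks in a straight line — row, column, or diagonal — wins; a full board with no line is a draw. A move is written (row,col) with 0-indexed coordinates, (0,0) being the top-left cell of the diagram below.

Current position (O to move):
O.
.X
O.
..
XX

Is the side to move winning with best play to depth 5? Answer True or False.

O winning at [O./.X/O./../XX]: True

p1 O@[O./.X/O./../XX]: (0,1)[OO/.X/O./../XX]+0 (1,0)[O./OX/O./../XX]+1* (2,1)[O./.X/OO/../XX]+0 (3,0)[O./.X/O./O./XX]+0 (3,1)[O./.X/O./.O/XX]+0
p2 X@[O./OX/O./../XX] terminal -1; root [O./.X/O./../XX] d5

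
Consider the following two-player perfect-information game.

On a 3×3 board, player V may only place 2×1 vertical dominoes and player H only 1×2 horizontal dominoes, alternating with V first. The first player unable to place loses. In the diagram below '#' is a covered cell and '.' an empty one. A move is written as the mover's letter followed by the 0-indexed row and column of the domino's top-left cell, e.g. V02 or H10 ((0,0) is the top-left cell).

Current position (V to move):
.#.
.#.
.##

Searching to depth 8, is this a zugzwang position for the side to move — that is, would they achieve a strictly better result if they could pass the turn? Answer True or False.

zugzwang(.#./.#./.##, V) = False

p1 V@[.#./.#./.##]: V00[##./##./.##]+1* V02[.##/.##/.##]+1 V10[.#./##./###]+1
p2 H@[##./##./.##] terminal -1; root [.#./.#./.##] d8
if V skipped the turn, H would face:
~ p1 H@[.#./.#./.##] terminal -1; root [.#./.#./.##] d8
compare (V): move=+1 vs pass=+1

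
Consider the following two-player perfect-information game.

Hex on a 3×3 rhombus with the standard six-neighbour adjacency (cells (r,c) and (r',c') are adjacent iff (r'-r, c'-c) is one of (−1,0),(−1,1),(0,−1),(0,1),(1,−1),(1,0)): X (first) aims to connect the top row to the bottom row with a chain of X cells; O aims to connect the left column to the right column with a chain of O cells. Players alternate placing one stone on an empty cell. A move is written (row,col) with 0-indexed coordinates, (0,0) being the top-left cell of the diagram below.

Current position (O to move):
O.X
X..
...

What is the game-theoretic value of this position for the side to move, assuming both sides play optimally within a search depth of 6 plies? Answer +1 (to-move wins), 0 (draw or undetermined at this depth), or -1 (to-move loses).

value(O.X/X../..., O) = -1

ply 1, O at O.X/X../... | (0,1)=-1→OOX/X../...*; (1,1)=-1→O.X/XO./...; (1,2)=-1→O.X/X.O/...; (2,0)=-1→O.X/X../O..; (2,1)=-1→O.X/X../.O.; (2,2)=-1→O.X/X../..O
ply 2, X at OOX/X../... | (1,1)=+1→OOX/XX./...*; (1,2)=+1→OOX/X.X/...; (2,0)=+1→OOX/X../X..; (2,1)=+1→OOX/X../.X.; (2,2)=+1→OOX/X../..X
ply 3, O at OOX/XX./... | (1,2)=-1→OOX/XXO/...*; (2,0)=-1→OOX/XX./O..; (2,1)=-1→OOX/XX./.O.; (2,2)=-1→OOX/XX./..O
ply 4, X at OOX/XXO/... | (2,0)=+1→OOX/XXO/X..*; (2,1)=+1→OOX/XXO/.X.; (2,2)=+1→OOX/XXO/..X
ply 5: OOX/XXO/X.. is terminal -1 (O); from O.X/X../... depth 6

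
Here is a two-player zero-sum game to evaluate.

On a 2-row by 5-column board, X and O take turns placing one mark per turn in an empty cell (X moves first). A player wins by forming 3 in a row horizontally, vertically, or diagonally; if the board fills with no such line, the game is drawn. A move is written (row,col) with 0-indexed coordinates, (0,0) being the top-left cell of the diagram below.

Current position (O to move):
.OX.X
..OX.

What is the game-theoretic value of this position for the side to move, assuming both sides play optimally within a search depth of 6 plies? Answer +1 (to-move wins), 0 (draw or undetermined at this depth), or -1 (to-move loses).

p1 O@[.OX.X/..OX.]: (0,0)[OOX.X/..OX.]-1 (0,3)[.OXOX/..OX.]+0* (1,0)[.OX.X/O.OX.]-1 (1,1)[.OX.X/.OOX.]-1 (1,4)[.OX.X/..OXO]-1
p2 X@[.OXOX/..OX.]: (0,0)[XOXOX/..OX.]+0* (1,0)[.OXOX/X.OX.]+0 (1,1)[.OXOX/.XOX.]+0 (1,4)[.OXOX/..OXX]+0
p3 O@[XOXOX/..OX.]: (1,0)[XOXOX/O.OX.]+0* (1,1)[XOXOX/.OOX.]+0 (1,4)[XOXOX/..OXO]+0
p4 X@[XOXOX/O.OX.]: (1,1)[XOXOX/OXOX.]+0* (1,4)[XOXOX/O.OXX]-1
p5 O@[XOXOX/OXOX.]: (1,4)[XOXOX/OXOXO]+0*
p6 X@[XOXOX/OXOXO] terminal +0; root [.OX.X/..OX.] d6

value(.OX.X/..OX., O) = 0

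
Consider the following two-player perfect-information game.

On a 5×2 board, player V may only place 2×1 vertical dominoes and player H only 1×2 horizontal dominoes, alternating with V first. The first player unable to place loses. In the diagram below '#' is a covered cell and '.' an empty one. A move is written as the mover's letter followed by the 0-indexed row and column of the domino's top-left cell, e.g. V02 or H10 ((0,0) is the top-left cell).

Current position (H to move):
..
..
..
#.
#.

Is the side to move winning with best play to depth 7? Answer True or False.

[../../../#./#.] H move#1: H00:-1/##/../../#./#., H10:+1/../##/../#./#.*, H20:-1/../../##/#./#.
[../##/../#./#.] V move#2: V21:-1/../##/.#/##/#.*, V31:-1/../##/../##/##
[../##/.#/##/#.] H move#3: H00:+1/##/##/.#/##/#.*
[##/##/.#/##/#.] end (terminal -1, V#4); searched ../../../#./#. to 7

H winning at [../../../#./#.]: True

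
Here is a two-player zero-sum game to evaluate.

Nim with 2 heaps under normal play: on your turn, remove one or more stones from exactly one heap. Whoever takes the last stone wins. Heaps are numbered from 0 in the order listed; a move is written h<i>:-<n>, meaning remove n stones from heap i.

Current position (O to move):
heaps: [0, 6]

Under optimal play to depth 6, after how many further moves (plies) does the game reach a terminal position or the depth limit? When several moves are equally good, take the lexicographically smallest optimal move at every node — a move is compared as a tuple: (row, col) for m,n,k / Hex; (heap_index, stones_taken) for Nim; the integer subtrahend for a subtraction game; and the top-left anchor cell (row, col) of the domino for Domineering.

PV length from [(0,6)]: 1 ply

ply 1, O at (0,6) | h1:-1=-1→(0,5); h1:-2=-1→(0,4); h1:-3=-1→(0,3); h1:-4=-1→(0,2); h1:-5=-1→(0,1); h1:-6=+1→(0,0)*
ply 2: (0,0) is terminal -1 (X); from (0,6) depth 6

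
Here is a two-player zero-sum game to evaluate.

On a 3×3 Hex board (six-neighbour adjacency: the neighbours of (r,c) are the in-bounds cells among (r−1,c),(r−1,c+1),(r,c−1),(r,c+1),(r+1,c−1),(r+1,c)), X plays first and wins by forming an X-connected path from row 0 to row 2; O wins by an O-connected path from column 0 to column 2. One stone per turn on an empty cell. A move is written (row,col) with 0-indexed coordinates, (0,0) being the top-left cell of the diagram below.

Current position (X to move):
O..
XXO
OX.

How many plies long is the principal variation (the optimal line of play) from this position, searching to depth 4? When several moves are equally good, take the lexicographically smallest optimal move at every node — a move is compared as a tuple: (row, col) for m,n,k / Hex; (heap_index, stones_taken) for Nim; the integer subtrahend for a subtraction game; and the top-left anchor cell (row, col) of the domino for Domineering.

ply 1, X at O../XXO/OX. | (0,1)=+1→OX./XXO/OX.*; (0,2)=+1→O.X/XXO/OX.; (2,2)=+1→O../XXO/OXX
ply 2: OX./XXO/OX. is terminal -1 (O); from O../XXO/OX. depth 4

PV length from [O../XXO/OX.]: 1 ply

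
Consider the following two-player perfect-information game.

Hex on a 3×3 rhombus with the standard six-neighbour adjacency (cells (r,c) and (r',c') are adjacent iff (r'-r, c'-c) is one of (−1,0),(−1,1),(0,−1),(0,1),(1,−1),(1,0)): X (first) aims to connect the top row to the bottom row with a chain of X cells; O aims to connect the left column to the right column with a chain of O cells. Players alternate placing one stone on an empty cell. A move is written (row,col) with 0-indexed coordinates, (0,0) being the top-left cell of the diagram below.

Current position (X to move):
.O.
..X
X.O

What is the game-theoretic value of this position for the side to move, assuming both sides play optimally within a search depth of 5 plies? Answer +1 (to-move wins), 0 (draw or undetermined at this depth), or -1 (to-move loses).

value(.O./..X/X.O, X) = +1

[.O./..X/X.O] X move#1: (0,0):+1/XO./..X/X.O*, (0,2):+1/.OX/..X/X.O, (1,0):+1/.O./X.X/X.O, (1,1):-1/.O./.XX/X.O, (2,1):-1/.O./..X/XXO
[XO./..X/X.O] O move#2: (0,2):-1/XOO/..X/X.O*, (1,0):-1/XO./O.X/X.O, (1,1):-1/XO./.OX/X.O, (2,1):-1/XO./..X/XOO
[XOO/..X/X.O] X move#3: (1,0):+1/XOO/X.X/X.O*, (1,1):-1/XOO/.XX/X.O, (2,1):-1/XOO/..X/XXO
[XOO/X.X/X.O] end (terminal -1, O#4); searched .O./..X/X.O to 5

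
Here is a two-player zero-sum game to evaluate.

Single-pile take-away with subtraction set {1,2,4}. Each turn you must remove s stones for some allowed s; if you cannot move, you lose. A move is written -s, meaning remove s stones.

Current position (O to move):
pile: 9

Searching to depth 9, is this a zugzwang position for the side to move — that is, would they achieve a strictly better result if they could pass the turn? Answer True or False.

zugzwang(9, O) = True

[9] O move#1: -1:-1/8*, -2:-1/7, -4:-1/5
[8] X move#2: -1:-1/7, -2:+1/6*, -4:-1/4
[6] O move#3: -1:-1/5*, -2:-1/4, -4:-1/2
[5] X move#4: -1:-1/4, -2:+1/3*, -4:-1/1
[3] O move#5: -1:-1/2*, -2:-1/1
[2] X move#6: -1:-1/1, -2:+1/0*
[0] end (terminal -1, O#7); searched 9 to 9
if O skipped the turn, X would face:
~ [9] X move#1: -1:-1/8*, -2:-1/7, -4:-1/5
~ [8] O move#2: -1:-1/7, -2:+1/6*, -4:-1/4
~ [6] X move#3: -1:-1/5*, -2:-1/4, -4:-1/2
~ [5] O move#4: -1:-1/4, -2:+1/3*, -4:-1/1
~ [3] X move#5: -1:-1/2*, -2:-1/1
~ [2] O move#6: -1:-1/1, -2:+1/0*
~ [0] end (terminal -1, X#7); searched 9 to 9
compare (O): move=-1 vs pass=+1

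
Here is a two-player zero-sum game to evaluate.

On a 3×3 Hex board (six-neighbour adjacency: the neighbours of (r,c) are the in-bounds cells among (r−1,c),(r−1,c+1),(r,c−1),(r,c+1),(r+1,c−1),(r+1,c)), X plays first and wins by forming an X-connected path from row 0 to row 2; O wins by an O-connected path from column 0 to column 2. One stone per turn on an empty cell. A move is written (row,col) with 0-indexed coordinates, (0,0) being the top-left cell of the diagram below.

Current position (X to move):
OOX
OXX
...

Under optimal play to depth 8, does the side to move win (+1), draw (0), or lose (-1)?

p1 X@[OOX/OXX/...]: (2,0)[OOX/OXX/X..]+1* (2,1)[OOX/OXX/.X.]+1 (2,2)[OOX/OXX/..X]+1
p2 O@[OOX/OXX/X..] terminal -1; root [OOX/OXX/...] d8

value(OOX/OXX/..., X) = +1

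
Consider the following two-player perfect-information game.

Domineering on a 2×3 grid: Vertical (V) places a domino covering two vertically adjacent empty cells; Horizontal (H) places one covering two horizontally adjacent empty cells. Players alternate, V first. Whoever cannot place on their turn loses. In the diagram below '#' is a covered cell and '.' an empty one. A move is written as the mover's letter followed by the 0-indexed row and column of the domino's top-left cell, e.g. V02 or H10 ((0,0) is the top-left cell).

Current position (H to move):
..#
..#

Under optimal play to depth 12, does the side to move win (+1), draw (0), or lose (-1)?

ply 1, H at ..#/..# | H00=+1→###/..#*; H10=+1→..#/###
ply 2: ###/..# is terminal -1 (V); from ..#/..# depth 12

value(..#/..#, H) = +1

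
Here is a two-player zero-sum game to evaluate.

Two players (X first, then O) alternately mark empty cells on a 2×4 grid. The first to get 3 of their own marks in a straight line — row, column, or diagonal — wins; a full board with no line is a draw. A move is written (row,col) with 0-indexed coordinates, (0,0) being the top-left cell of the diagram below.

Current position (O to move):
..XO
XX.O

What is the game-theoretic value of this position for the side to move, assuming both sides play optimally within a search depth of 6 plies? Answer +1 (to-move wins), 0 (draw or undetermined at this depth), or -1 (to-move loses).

p1 O@[..XO/XX.O]: (0,0)[O.XO/XX.O]-1 (0,1)[.OXO/XX.O]-1 (1,2)[..XO/XXOO]+0*
p2 X@[..XO/XXOO]: (0,0)[X.XO/XXOO]+0* (0,1)[.XXO/XXOO]+0
p3 O@[X.XO/XXOO]: (0,1)[XOXO/XXOO]+0*
p4 X@[XOXO/XXOO] terminal +0; root [..XO/XX.O] d6

value(..XO/XX.O, O) = 0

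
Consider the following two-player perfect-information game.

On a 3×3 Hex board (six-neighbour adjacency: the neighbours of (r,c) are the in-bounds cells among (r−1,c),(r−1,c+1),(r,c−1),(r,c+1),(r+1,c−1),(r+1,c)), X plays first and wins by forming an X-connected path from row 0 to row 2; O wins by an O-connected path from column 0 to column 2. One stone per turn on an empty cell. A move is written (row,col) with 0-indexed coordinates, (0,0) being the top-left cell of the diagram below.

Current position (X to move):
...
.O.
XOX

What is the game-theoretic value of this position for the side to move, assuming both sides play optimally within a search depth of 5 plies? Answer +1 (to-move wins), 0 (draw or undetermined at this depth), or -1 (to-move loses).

value(.../.O./XOX, X) = +1

ply 1, X at .../.O./XOX | (0,0)=-1→X../.O./XOX; (0,1)=-1→.X./.O./XOX; (0,2)=+1→..X/.O./XOX*; (1,0)=+1→.../XO./XOX; (1,2)=+1→.../.OX/XOX
ply 2, O at ..X/.O./XOX | (0,0)=-1→O.X/.O./XOX*; (0,1)=-1→.OX/.O./XOX; (1,0)=-1→..X/OO./XOX; (1,2)=-1→..X/.OO/XOX
ply 3, X at O.X/.O./XOX | (0,1)=+1→OXX/.O./XOX*; (1,0)=+1→O.X/XO./XOX; (1,2)=+1→O.X/.OX/XOX
ply 4, O at OXX/.O./XOX | (1,0)=-1→OXX/OO./XOX*; (1,2)=-1→OXX/.OO/XOX
ply 5, X at OXX/OO./XOX | (1,2)=+1→OXX/OOX/XOX*
ply 6: OXX/OOX/XOX is terminal -1 (O); from .../.O./XOX depth 5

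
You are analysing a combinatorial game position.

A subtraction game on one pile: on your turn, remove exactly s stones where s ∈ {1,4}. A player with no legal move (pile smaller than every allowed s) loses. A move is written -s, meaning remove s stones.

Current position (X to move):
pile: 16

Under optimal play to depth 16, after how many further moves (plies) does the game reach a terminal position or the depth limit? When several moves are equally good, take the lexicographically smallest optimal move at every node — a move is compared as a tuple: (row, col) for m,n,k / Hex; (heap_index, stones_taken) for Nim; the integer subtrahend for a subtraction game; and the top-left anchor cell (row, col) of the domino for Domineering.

[16] X move#1: -1:+1/15*, -4:+1/12
[15] O move#2: -1:-1/14*, -4:-1/11
[14] X move#3: -1:-1/13, -4:+1/10*
[10] O move#4: -1:-1/9*, -4:-1/6
[9] X move#5: -1:-1/8, -4:+1/5*
[5] O move#6: -1:-1/4*, -4:-1/1
[4] X move#7: -1:-1/3, -4:+1/0*
[0] end (terminal -1, O#8); searched 16 to 16

PV length from [16]: 7 plies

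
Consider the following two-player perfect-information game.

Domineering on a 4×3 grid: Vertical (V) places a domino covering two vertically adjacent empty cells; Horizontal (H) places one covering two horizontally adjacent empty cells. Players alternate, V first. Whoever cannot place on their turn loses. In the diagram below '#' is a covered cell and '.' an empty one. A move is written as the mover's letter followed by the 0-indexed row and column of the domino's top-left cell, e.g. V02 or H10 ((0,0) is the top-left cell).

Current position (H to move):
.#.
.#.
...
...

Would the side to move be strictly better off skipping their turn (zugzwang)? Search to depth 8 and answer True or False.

[.#./.#./.../...] H move#1: H20:-1/.#./.#./##./...*, H21:-1/.#./.#./.##/..., H30:-1/.#./.#./.../##., H31:-1/.#./.#./.../.##
[.#./.#./##./...] V move#2: V00:+1/##./##./##./...*, V02:+1/.##/.##/##./..., V12:+1/.#./.##/###/..., V22:+1/.#./.#./###/..#
[##./##./##./...] H move#3: H30:-1/##./##./##./##.*, H31:-1/##./##./##./.##
[##./##./##./##.] V move#4: V02:+1/###/###/##./##.*, V12:+1/##./###/###/##., V22:+1/##./##./###/###
[###/###/##./##.] end (terminal -1, H#5); searched .#./.#./.../... to 8
if H skipped the turn, V would face:
~ [.#./.#./.../...] V move#1: V00:+1/##./##./.../...*, V02:+1/.##/.##/.../..., V10:-1/.#./##./#../..., V12:-1/.#./.##/..#/..., V20:+1/.#./.#./#../#.., V21:+1/.#./.#./.#./.#., V22:+1/.#./.#./..#/..#
~ [##./##./.../...] H move#2: H20:-1/##./##./##./...*, H21:-1/##./##./.##/..., H30:-1/##./##./.../##., H31:-1/##./##./.../.##
~ [##./##./##./...] V move#3: V02:-1/###/###/##./..., V12:-1/##./###/###/..., V22:+1/##./##./###/..#*
~ [##./##./###/..#] H move#4: H30:-1/##./##./###/###*
~ [##./##./###/###] V move#5: V02:+1/###/###/###/###*
~ [###/###/###/###] end (terminal -1, H#6); searched .#./.#./.../... to 8
compare (H): move=-1 vs pass=-1

zugzwang(.#./.#./.../..., H) = False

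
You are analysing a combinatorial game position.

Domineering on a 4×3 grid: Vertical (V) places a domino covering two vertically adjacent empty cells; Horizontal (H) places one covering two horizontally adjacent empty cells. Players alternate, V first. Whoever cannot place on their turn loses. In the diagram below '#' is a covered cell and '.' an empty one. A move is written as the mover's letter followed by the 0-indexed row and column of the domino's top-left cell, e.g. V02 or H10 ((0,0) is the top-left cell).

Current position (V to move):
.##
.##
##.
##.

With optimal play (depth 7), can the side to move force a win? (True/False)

[.##/.##/##./##.] V move#1: V00:+1/###/###/##./##.*, V22:+1/.##/.##/###/###
[###/###/##./##.] end (terminal -1, H#2); searched .##/.##/##./##. to 7

V winning at [.##/.##/##./##.]: True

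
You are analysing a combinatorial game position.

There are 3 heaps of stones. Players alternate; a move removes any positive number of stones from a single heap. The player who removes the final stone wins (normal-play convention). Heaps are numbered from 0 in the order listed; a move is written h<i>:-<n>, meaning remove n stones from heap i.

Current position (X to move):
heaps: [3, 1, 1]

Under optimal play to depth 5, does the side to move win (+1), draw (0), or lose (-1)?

p1 X@[(3,1,1)]: h0:-1[(2,1,1)]-1 h0:-2[(1,1,1)]-1 h0:-3[(0,1,1)]+1* h1:-1[(3,0,1)]-1 h2:-1[(3,1,0)]-1
p2 O@[(0,1,1)]: h1:-1[(0,0,1)]-1* h2:-1[(0,1,0)]-1
p3 X@[(0,0,1)]: h2:-1[(0,0,0)]+1*
p4 O@[(0,0,0)] terminal -1; root [(3,1,1)] d5

value((3,1,1), X) = +1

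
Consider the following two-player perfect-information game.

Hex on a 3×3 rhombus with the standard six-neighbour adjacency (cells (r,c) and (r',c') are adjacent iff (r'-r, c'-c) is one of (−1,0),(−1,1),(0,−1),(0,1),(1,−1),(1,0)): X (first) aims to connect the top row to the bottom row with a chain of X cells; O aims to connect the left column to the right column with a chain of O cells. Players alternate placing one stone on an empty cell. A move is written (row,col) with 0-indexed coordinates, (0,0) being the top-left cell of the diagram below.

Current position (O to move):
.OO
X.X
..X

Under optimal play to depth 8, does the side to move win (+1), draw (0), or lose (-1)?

value(.OO/X.X/..X, O) = +1

ply 1, O at .OO/X.X/..X | (0,0)=+1→OOO/X.X/..X*; (1,1)=+1→.OO/XOX/..X; (2,0)=+1→.OO/X.X/O.X; (2,1)=-1→.OO/X.X/.OX
ply 2: OOO/X.X/..X is terminal -1 (X); from .OO/X.X/..X depth 8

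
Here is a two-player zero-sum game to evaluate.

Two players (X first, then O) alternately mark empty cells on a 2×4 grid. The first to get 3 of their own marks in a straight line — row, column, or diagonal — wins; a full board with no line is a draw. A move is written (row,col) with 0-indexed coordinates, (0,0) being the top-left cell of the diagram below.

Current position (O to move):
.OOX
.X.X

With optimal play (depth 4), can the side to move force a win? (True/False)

p1 O@[.OOX/.X.X]: (0,0)[OOOX/.X.X]+1* (1,0)[.OOX/OX.X]-1 (1,2)[.OOX/.XOX]+0
p2 X@[OOOX/.X.X] terminal -1; root [.OOX/.X.X] d4

O winning at [.OOX/.X.X]: True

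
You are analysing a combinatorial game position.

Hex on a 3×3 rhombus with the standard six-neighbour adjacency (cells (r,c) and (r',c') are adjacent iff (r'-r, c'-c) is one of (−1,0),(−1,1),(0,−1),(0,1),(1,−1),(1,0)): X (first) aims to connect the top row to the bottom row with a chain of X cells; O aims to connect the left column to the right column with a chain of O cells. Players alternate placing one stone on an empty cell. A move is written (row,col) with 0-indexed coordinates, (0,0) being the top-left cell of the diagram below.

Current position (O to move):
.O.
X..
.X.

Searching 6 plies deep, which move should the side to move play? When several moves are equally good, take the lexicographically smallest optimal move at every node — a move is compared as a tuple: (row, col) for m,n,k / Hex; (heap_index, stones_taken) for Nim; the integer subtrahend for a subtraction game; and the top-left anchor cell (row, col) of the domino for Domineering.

p1 O@[.O./X../.X.]: (0,0)[OO./X../.X.]-1 (0,2)[.OO/X../.X.]-1 (1,1)[.O./XO./.X.]+1* (1,2)[.O./X.O/.X.]-1 (2,0)[.O./X../OX.]-1 (2,2)[.O./X../.XO]-1
p2 X@[.O./XO./.X.]: (0,0)[XO./XO./.X.]-1* (0,2)[.OX/XO./.X.]-1 (1,2)[.O./XOX/.X.]-1 (2,0)[.O./XO./XX.]-1 (2,2)[.O./XO./.XX]-1
p3 O@[XO./XO./.X.]: (0,2)[XOO/XO./.X.]-1 (1,2)[XO./XOO/.X.]-1 (2,0)[XO./XO./OX.]+1* (2,2)[XO./XO./.XO]-1
p4 X@[XO./XO./OX.]: (0,2)[XOX/XO./OX.]-1* (1,2)[XO./XOX/OX.]-1 (2,2)[XO./XO./OXX]-1
p5 O@[XOX/XO./OX.]: (1,2)[XOX/XOO/OX.]+1* (2,2)[XOX/XO./OXO]-1
p6 X@[XOX/XOO/OX.] terminal -1; root [.O./X../.X.] d6

O's best at [.O./X../.X.]: (1,1)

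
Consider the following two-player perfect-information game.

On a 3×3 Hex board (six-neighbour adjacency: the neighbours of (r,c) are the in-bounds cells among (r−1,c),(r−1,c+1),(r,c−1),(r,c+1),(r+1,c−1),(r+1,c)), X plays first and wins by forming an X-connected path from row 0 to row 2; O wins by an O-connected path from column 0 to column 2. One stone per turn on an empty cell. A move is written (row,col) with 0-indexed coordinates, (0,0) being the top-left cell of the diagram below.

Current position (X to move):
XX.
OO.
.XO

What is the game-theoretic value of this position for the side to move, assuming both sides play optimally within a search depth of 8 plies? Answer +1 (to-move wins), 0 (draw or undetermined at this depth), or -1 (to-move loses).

value(XX./OO./.XO, X) = -1

[XX./OO./.XO] X move#1: (0,2):-1/XXX/OO./.XO*, (1,2):-1/XX./OOX/.XO, (2,0):-1/XX./OO./XXO
[XXX/OO./.XO] O move#2: (1,2):+1/XXX/OOO/.XO*, (2,0):-1/XXX/OO./OXO
[XXX/OOO/.XO] end (terminal -1, X#3); searched XX./OO./.XO to 8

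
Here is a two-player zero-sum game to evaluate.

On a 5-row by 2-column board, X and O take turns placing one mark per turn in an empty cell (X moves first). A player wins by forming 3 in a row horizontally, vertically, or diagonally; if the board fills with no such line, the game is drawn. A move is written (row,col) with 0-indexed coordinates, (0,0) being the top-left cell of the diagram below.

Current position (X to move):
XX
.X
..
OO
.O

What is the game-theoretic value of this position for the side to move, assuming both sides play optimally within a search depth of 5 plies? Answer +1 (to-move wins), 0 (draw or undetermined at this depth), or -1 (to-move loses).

ply 1, X at XX/.X/../OO/.O | (1,0)=-1→XX/XX/../OO/.O; (2,0)=-1→XX/.X/X./OO/.O; (2,1)=+1→XX/.X/.X/OO/.O*; (4,0)=-1→XX/.X/../OO/XO
ply 2: XX/.X/.X/OO/.O is terminal -1 (O); from XX/.X/../OO/.O depth 5

value(XX/.X/../OO/.O, X) = +1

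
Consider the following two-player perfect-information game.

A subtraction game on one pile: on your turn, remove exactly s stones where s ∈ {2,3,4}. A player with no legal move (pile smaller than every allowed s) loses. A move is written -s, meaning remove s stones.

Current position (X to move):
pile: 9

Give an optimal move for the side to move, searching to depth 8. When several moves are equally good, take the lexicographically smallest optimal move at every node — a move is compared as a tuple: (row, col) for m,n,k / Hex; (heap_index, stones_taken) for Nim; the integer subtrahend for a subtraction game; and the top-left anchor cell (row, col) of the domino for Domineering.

ply 1, X at 9 | -2=+1→7*; -3=+1→6; -4=-1→5
ply 2, O at 7 | -2=-1→5*; -3=-1→4; -4=-1→3
ply 3, X at 5 | -2=-1→3; -3=-1→2; -4=+1→1*
ply 4: 1 is terminal -1 (O); from 9 depth 8

X's best at [9]: -2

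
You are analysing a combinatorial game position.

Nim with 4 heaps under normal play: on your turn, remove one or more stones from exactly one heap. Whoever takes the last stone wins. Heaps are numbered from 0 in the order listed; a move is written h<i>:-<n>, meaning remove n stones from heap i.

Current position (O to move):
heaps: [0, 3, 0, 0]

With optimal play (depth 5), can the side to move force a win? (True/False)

O winning at [(0,3,0,0)]: True

ply 1, O at (0,3,0,0) | h1:-1=-1→(0,2,0,0); h1:-2=-1→(0,1,0,0); h1:-3=+1→(0,0,0,0)*
ply 2: (0,0,0,0) is terminal -1 (X); from (0,3,0,0) depth 5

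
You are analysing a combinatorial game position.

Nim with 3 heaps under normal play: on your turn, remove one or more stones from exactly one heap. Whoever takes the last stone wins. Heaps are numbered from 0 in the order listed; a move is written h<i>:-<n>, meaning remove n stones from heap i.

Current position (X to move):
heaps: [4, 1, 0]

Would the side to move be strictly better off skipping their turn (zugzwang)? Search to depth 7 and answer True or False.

zugzwang((4,1,0), X) = False

[(4,1,0)] X move#1: h0:-1:-1/(3,1,0), h0:-2:-1/(2,1,0), h0:-3:+1/(1,1,0)*, h0:-4:-1/(0,1,0), h1:-1:-1/(4,0,0)
[(1,1,0)] O move#2: h0:-1:-1/(0,1,0)*, h1:-1:-1/(1,0,0)
[(0,1,0)] X move#3: h1:-1:+1/(0,0,0)*
[(0,0,0)] end (terminal -1, O#4); searched (4,1,0) to 7
if X skipped the turn, O would face:
~ [(4,1,0)] O move#1: h0:-1:-1/(3,1,0), h0:-2:-1/(2,1,0), h0:-3:+1/(1,1,0)*, h0:-4:-1/(0,1,0), h1:-1:-1/(4,0,0)
~ [(1,1,0)] X move#2: h0:-1:-1/(0,1,0)*, h1:-1:-1/(1,0,0)
~ [(0,1,0)] O move#3: h1:-1:+1/(0,0,0)*
~ [(0,0,0)] end (terminal -1, X#4); searched (4,1,0) to 7
compare (X): move=+1 vs pass=-1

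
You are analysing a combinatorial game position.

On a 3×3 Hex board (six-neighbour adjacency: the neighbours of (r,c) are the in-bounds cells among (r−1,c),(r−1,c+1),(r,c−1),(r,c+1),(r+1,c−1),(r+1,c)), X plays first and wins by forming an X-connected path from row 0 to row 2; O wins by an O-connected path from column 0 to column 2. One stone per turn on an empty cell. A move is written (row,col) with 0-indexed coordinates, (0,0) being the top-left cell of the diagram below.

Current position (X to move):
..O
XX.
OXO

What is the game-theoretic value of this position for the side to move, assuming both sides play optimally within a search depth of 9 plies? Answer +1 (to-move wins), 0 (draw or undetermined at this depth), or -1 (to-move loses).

ply 1, X at ..O/XX./OXO | (0,0)=+1→X.O/XX./OXO*; (0,1)=+1→.XO/XX./OXO; (1,2)=+1→..O/XXX/OXO
ply 2: X.O/XX./OXO is terminal -1 (O); from ..O/XX./OXO depth 9

value(..O/XX./OXO, X) = +1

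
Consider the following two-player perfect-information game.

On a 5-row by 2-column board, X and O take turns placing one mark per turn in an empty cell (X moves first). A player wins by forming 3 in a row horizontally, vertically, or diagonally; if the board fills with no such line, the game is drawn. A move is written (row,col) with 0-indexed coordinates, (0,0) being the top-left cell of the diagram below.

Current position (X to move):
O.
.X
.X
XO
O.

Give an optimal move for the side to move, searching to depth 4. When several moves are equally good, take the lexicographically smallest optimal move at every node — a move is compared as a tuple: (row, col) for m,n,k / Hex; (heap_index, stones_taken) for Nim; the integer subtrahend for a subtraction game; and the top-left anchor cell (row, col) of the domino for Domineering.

[O./.X/.X/XO/O.] X move#1: (0,1):+1/OX/.X/.X/XO/O.*, (1,0):+1/O./XX/.X/XO/O., (2,0):+1/O./.X/XX/XO/O., (4,1):+0/O./.X/.X/XO/OX
[OX/.X/.X/XO/O.] end (terminal -1, O#2); searched O./.X/.X/XO/O. to 4

X's best at [O./.X/.X/XO/O.]: (0,1)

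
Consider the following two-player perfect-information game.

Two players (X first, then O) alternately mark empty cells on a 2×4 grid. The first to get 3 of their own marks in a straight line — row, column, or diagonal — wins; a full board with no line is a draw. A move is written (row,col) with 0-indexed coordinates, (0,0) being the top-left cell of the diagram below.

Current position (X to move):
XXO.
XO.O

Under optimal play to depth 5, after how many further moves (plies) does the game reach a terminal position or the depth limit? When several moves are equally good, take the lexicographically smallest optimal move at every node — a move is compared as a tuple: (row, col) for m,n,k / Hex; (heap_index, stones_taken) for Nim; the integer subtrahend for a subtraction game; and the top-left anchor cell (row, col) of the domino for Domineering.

PV length from [XXO./XO.O]: 2 plies

[XXO./XO.O] X move#1: (0,3):-1/XXOX/XO.O, (1,2):+0/XXO./XOXO*
[XXO./XOXO] O move#2: (0,3):+0/XXOO/XOXO*
[XXOO/XOXO] end (terminal +0, X#3); searched XXO./XO.O to 5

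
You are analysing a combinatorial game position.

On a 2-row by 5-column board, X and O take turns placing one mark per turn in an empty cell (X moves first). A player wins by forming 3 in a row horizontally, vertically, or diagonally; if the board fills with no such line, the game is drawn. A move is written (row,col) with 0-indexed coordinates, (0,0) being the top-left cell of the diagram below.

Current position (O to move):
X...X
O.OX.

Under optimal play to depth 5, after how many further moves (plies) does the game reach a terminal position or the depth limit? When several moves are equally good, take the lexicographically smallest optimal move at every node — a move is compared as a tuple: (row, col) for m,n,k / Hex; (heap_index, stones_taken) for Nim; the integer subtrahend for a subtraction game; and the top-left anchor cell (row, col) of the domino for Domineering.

ply 1, O at X...X/O.OX. | (0,1)=+0→XO..X/O.OX.; (0,2)=+0→X.O.X/O.OX.; (0,3)=+0→X..OX/O.OX.; (1,1)=+1→X...X/OOOX.*; (1,4)=+0→X...X/O.OXO
ply 2: X...X/OOOX. is terminal -1 (X); from X...X/O.OX. depth 5

PV length from [X...X/O.OX.]: 1 ply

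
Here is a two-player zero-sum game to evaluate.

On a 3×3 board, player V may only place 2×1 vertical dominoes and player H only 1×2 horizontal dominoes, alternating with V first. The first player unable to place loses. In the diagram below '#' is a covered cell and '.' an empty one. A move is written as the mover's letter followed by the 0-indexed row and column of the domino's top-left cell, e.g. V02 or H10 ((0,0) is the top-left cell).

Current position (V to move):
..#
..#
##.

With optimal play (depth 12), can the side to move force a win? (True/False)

p1 V@[..#/..#/##.]: V00[#.#/#.#/##.]+1* V01[.##/.##/##.]+1
p2 H@[#.#/#.#/##.] terminal -1; root [..#/..#/##.] d12

V winning at [..#/..#/##.]: True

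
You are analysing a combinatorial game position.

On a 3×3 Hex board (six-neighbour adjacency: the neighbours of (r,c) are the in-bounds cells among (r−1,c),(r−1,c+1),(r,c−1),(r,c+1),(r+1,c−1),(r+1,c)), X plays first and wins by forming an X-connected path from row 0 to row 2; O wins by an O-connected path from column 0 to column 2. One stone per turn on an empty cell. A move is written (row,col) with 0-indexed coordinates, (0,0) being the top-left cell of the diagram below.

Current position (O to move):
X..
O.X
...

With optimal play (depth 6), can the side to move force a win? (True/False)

O winning at [X../O.X/...]: True

ply 1, O at X../O.X/... | (0,1)=-1→XO./O.X/...; (0,2)=+1→X.O/O.X/...*; (1,1)=-1→X../OOX/...; (2,0)=-1→X../O.X/O..; (2,1)=-1→X../O.X/.O.; (2,2)=-1→X../O.X/..O
ply 2, X at X.O/O.X/... | (0,1)=-1→XXO/O.X/...*; (1,1)=-1→X.O/OXX/...; (2,0)=-1→X.O/O.X/X..; (2,1)=-1→X.O/O.X/.X.; (2,2)=-1→X.O/O.X/..X
ply 3, O at XXO/O.X/... | (1,1)=+1→XXO/OOX/...*; (2,0)=-1→XXO/O.X/O..; (2,1)=-1→XXO/O.X/.O.; (2,2)=-1→XXO/O.X/..O
ply 4: XXO/OOX/... is terminal -1 (X); from X../O.X/... depth 6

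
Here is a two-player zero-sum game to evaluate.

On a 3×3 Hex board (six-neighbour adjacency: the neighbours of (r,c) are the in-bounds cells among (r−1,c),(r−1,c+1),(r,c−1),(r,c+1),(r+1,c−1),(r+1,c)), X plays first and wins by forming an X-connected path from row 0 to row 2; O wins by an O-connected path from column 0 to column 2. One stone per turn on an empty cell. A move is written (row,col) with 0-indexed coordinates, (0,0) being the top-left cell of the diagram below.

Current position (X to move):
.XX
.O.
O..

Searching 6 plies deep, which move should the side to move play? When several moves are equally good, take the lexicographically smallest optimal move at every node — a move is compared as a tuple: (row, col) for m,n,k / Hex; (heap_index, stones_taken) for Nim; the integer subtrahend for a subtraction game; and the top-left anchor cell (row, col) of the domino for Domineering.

X's best at [.XX/.O./O..]: (1,2)

ply 1, X at .XX/.O./O.. | (0,0)=-1→XXX/.O./O..; (1,0)=-1→.XX/XO./O..; (1,2)=+1→.XX/.OX/O..*; (2,1)=-1→.XX/.O./OX.; (2,2)=-1→.XX/.O./O.X
ply 2, O at .XX/.OX/O.. | (0,0)=-1→OXX/.OX/O..*; (1,0)=-1→.XX/OOX/O..; (2,1)=-1→.XX/.OX/OO.; (2,2)=-1→.XX/.OX/O.O
ply 3, X at OXX/.OX/O.. | (1,0)=+1→OXX/XOX/O..*; (2,1)=+1→OXX/.OX/OX.; (2,2)=+1→OXX/.OX/O.X
ply 4, O at OXX/XOX/O.. | (2,1)=-1→OXX/XOX/OO.*; (2,2)=-1→OXX/XOX/O.O
ply 5, X at OXX/XOX/OO. | (2,2)=+1→OXX/XOX/OOX*
ply 6: OXX/XOX/OOX is terminal -1 (O); from .XX/.O./O.. depth 6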